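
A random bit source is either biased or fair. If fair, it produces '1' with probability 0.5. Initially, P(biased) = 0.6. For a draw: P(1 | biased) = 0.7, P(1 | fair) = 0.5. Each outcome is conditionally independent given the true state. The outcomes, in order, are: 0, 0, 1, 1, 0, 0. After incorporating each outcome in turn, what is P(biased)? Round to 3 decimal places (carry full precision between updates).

0.276

Each posterior becomes the prior for the next update.
After '0': P(biased) = 0.3·0.6000 / (0.3·0.6000 + 0.5·0.4000) ≈ 0.4737
After '0': P(biased) = 0.3·0.4737 / (0.3·0.4737 + 0.5·0.5263) ≈ 0.3506
After '1': P(biased) = 0.7·0.3506 / (0.7·0.3506 + 0.5·0.6494) ≈ 0.4305
After '1': P(biased) = 0.7·0.4305 / (0.7·0.4305 + 0.5·0.5695) ≈ 0.5142
After '0': P(biased) = 0.3·0.5142 / (0.3·0.5142 + 0.5·0.4858) ≈ 0.3884
After '0': P(biased) = 0.3·0.3884 / (0.3·0.3884 + 0.5·0.6116) ≈ 0.2759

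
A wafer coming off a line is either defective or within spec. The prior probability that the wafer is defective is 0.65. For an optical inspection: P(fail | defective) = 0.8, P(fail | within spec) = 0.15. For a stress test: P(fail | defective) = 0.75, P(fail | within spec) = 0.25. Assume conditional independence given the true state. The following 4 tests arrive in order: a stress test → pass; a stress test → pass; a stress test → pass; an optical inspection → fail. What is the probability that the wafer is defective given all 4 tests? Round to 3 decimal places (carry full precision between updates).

After a stress test='pass': P(defective) = 0.25·0.6500 / (0.25·0.6500 + 0.75·0.3500) ≈ 0.3824
After a stress test='pass': P(defective) = 0.25·0.3824 / (0.25·0.3824 + 0.75·0.6176) ≈ 0.1711
After a stress test='pass': P(defective) = 0.25·0.1711 / (0.25·0.1711 + 0.75·0.8289) ≈ 0.0644
After an optical inspection='fail': P(defective) = 0.8·0.0644 / (0.8·0.0644 + 0.15·0.9356) ≈ 0.2684

0.268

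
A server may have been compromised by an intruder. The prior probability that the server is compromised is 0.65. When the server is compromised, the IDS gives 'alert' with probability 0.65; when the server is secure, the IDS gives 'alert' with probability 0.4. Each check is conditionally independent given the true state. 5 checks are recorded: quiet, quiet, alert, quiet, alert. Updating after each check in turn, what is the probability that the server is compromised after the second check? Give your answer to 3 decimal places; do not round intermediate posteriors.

After 'quiet': P(compromised) = 0.35·0.6500 / (0.35·0.6500 + 0.6·0.3500) ≈ 0.5200
After 'quiet': P(compromised) = 0.35·0.5200 / (0.35·0.5200 + 0.6·0.4800) ≈ 0.3872

0.387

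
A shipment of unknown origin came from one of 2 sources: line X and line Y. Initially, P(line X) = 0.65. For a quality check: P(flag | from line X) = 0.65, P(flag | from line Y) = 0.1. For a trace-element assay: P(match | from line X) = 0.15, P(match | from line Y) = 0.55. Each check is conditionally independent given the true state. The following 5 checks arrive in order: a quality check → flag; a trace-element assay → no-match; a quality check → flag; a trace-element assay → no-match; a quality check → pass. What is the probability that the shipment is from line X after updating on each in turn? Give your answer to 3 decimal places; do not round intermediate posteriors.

0.991

After a quality check='flag': P(line X) = 0.65·0.6500 / (0.65·0.6500 + 0.1·0.3500) ≈ 0.9235
After a trace-element assay='no-match': P(line X) = 0.85·0.9235 / (0.85·0.9235 + 0.45·0.0765) ≈ 0.9580
After a quality check='flag': P(line X) = 0.65·0.9580 / (0.65·0.9580 + 0.1·0.0420) ≈ 0.9933
After a trace-element assay='no-match': P(line X) = 0.85·0.9933 / (0.85·0.9933 + 0.45·0.0067) ≈ 0.9964
After a quality check='pass': P(line X) = 0.35·0.9964 / (0.35·0.9964 + 0.9·0.0036) ≈ 0.9909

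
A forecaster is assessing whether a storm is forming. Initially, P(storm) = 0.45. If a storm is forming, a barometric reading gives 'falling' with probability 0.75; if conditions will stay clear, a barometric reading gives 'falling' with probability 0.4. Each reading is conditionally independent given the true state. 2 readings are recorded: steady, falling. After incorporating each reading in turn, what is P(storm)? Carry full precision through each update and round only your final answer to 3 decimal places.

Apply Bayes' rule sequentially, carrying P(storm) forward.
After 'steady': P(storm) = 0.25·0.4500 / (0.25·0.4500 + 0.6·0.5500) ≈ 0.2542
After 'falling': P(storm) = 0.75·0.2542 / (0.75·0.2542 + 0.4·0.7458) ≈ 0.3899

0.390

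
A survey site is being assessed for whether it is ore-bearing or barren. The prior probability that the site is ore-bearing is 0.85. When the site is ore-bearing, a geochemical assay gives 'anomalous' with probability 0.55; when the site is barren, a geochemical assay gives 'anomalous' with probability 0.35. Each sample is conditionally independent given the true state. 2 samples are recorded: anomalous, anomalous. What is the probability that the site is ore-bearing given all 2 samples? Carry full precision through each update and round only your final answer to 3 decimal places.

Each posterior becomes the prior for the next update.
After 'anomalous': P(ore) = 0.55·0.8500 / (0.55·0.8500 + 0.35·0.1500) ≈ 0.8990
After 'anomalous': P(ore) = 0.55·0.8990 / (0.55·0.8990 + 0.35·0.1010) ≈ 0.9333

0.933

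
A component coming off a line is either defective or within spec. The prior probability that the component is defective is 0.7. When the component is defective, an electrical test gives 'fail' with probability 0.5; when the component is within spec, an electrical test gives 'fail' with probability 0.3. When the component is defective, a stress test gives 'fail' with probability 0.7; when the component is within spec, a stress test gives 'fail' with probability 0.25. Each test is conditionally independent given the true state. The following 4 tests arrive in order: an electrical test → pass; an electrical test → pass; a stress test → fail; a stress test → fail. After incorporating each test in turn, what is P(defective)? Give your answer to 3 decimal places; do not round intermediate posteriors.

After an electrical test='pass': P(defective) = 0.5·0.7000 / (0.5·0.7000 + 0.7·0.3000) ≈ 0.6250
After an electrical test='pass': P(defective) = 0.5·0.6250 / (0.5·0.6250 + 0.7·0.3750) ≈ 0.5435
After a stress test='fail': P(defective) = 0.7·0.5435 / (0.7·0.5435 + 0.25·0.4565) ≈ 0.7692
After a stress test='fail': P(defective) = 0.7·0.7692 / (0.7·0.7692 + 0.25·0.2308) ≈ 0.9032

0.903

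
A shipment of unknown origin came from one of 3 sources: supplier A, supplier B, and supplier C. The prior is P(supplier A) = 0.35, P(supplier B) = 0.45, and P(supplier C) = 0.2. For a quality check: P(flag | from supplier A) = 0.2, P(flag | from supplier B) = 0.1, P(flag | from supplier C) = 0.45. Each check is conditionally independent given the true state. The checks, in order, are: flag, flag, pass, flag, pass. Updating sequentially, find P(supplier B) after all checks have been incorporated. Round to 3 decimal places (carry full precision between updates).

After 'flag': normaliser = 0.2·0.3500 + 0.1·0.4500 + 0.45·0.2000; P(supplier A) ≈ 0.3415, P(supplier B) ≈ 0.2195, P(supplier C) ≈ 0.4390
After 'flag': normaliser = 0.2·0.3415 + 0.1·0.2195 + 0.45·0.4390; P(supplier A) ≈ 0.2373, P(supplier B) ≈ 0.0763, P(supplier C) ≈ 0.6864
After 'pass': normaliser = 0.8·0.2373 + 0.9·0.0763 + 0.55·0.6864; P(supplier A) ≈ 0.2985, P(supplier B) ≈ 0.1079, P(supplier C) ≈ 0.5936
After 'flag': normaliser = 0.2·0.2985 + 0.1·0.1079 + 0.45·0.5936; P(supplier A) ≈ 0.1768, P(supplier B) ≈ 0.0320, P(supplier C) ≈ 0.7912
After 'pass': normaliser = 0.8·0.1768 + 0.9·0.0320 + 0.55·0.7912; P(supplier A) ≈ 0.2337, P(supplier B) ≈ 0.0475, P(supplier C) ≈ 0.7188

0.048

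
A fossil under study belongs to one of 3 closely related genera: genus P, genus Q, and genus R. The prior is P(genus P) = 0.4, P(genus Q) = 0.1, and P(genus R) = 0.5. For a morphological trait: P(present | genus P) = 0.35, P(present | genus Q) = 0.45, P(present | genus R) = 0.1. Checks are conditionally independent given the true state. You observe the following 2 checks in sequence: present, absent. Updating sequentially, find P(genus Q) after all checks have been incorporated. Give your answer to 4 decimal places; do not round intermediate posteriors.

0.1540

After 'present': normaliser = 0.35·0.4000 + 0.45·0.1000 + 0.1·0.5000; P(genus P) ≈ 0.5957, P(genus Q) ≈ 0.1915, P(genus R) ≈ 0.2128
After 'absent': normaliser = 0.65·0.5957 + 0.55·0.1915 + 0.9·0.2128; P(genus P) ≈ 0.5661, P(genus Q) ≈ 0.1540, P(genus R) ≈ 0.2799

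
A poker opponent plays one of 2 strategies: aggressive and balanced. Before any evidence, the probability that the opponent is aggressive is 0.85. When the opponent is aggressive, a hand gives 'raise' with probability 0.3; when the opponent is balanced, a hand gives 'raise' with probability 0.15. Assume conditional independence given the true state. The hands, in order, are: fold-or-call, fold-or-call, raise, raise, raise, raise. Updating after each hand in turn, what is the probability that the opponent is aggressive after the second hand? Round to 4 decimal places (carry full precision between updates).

After 'fold-or-call': P(aggressive) = 0.7·0.8500 / (0.7·0.8500 + 0.85·0.1500) ≈ 0.8235
After 'fold-or-call': P(aggressive) = 0.7·0.8235 / (0.7·0.8235 + 0.85·0.1765) ≈ 0.7935

0.7935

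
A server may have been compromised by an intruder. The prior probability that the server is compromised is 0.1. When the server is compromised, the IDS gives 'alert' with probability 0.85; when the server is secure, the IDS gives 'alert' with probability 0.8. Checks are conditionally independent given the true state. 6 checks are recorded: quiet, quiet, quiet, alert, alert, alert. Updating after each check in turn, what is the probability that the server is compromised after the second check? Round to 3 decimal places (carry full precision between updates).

0.059

After 'quiet': P(compromised) = 0.15·0.1000 / (0.15·0.1000 + 0.2·0.9000) ≈ 0.0769
After 'quiet': P(compromised) = 0.15·0.0769 / (0.15·0.0769 + 0.2·0.9231) ≈ 0.0588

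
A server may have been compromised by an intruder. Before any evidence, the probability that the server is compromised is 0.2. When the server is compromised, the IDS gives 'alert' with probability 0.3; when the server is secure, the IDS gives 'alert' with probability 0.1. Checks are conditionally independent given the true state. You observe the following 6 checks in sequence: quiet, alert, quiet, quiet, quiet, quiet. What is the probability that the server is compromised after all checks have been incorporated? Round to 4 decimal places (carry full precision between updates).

0.1759

After 'quiet': P(compromised) = 0.7·0.2000 / (0.7·0.2000 + 0.9·0.8000) ≈ 0.1628
After 'alert': P(compromised) = 0.3·0.1628 / (0.3·0.1628 + 0.1·0.8372) ≈ 0.3684
After 'quiet': P(compromised) = 0.7·0.3684 / (0.7·0.3684 + 0.9·0.6316) ≈ 0.3121
After 'quiet': P(compromised) = 0.7·0.3121 / (0.7·0.3121 + 0.9·0.6879) ≈ 0.2608
After 'quiet': P(compromised) = 0.7·0.2608 / (0.7·0.2608 + 0.9·0.7392) ≈ 0.2154
After 'quiet': P(compromised) = 0.7·0.2154 / (0.7·0.2154 + 0.9·0.7846) ≈ 0.1759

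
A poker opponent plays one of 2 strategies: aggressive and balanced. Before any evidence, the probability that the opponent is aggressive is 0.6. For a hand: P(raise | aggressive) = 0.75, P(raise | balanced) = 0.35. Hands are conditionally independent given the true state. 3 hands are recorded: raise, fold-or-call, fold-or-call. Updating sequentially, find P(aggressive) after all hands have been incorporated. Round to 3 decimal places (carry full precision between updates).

0.322

After 'raise': P(aggressive) = 0.75·0.6000 / (0.75·0.6000 + 0.35·0.4000) ≈ 0.7627
After 'fold-or-call': P(aggressive) = 0.25·0.7627 / (0.25·0.7627 + 0.65·0.2373) ≈ 0.5528
After 'fold-or-call': P(aggressive) = 0.25·0.5528 / (0.25·0.5528 + 0.65·0.4472) ≈ 0.3223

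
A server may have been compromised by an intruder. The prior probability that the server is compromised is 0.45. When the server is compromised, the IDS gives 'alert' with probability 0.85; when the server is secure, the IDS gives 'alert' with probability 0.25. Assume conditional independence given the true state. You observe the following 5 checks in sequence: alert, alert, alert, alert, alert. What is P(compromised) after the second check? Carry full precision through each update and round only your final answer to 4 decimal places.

Apply Bayes' rule sequentially, carrying P(compromised) forward.
After 'alert': P(compromised) = 0.85·0.4500 / (0.85·0.4500 + 0.25·0.5500) ≈ 0.7356
After 'alert': P(compromised) = 0.85·0.7356 / (0.85·0.7356 + 0.25·0.2644) ≈ 0.9044

0.9044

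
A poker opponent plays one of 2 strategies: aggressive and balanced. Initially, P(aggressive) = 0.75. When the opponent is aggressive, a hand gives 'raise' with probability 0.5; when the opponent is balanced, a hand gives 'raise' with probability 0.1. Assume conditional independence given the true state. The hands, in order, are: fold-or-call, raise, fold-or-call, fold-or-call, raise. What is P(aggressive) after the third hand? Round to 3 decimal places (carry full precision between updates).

After 'fold-or-call': P(aggressive) = 0.5·0.7500 / (0.5·0.7500 + 0.9·0.2500) ≈ 0.6250
After 'raise': P(aggressive) = 0.5·0.6250 / (0.5·0.6250 + 0.1·0.3750) ≈ 0.8929
After 'fold-or-call': P(aggressive) = 0.5·0.8929 / (0.5·0.8929 + 0.9·0.1071) ≈ 0.8224

0.822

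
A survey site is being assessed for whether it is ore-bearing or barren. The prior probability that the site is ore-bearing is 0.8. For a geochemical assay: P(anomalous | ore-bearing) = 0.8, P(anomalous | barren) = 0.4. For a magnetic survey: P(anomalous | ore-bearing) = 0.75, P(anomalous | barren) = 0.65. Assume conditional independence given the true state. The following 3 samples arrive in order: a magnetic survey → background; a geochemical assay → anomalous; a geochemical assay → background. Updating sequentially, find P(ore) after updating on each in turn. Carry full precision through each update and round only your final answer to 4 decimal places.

After a magnetic survey='background': P(ore) = 0.25·0.8000 / (0.25·0.8000 + 0.35·0.2000) ≈ 0.7407
After a geochemical assay='anomalous': P(ore) = 0.8·0.7407 / (0.8·0.7407 + 0.4·0.2593) ≈ 0.8511
After a geochemical assay='background': P(ore) = 0.2·0.8511 / (0.2·0.8511 + 0.6·0.1489) ≈ 0.6557

0.6557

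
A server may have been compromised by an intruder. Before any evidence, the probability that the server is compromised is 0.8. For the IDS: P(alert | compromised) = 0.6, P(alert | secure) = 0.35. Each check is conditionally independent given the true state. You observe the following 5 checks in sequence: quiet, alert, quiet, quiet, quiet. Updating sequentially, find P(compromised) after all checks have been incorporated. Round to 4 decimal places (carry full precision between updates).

After 'quiet': P(compromised) = 0.4·0.8000 / (0.4·0.8000 + 0.65·0.2000) ≈ 0.7111
After 'alert': P(compromised) = 0.6·0.7111 / (0.6·0.7111 + 0.35·0.2889) ≈ 0.8084
After 'quiet': P(compromised) = 0.4·0.8084 / (0.4·0.8084 + 0.65·0.1916) ≈ 0.7220
After 'quiet': P(compromised) = 0.4·0.7220 / (0.4·0.7220 + 0.65·0.2780) ≈ 0.6151
After 'quiet': P(compromised) = 0.4·0.6151 / (0.4·0.6151 + 0.65·0.3849) ≈ 0.4958

0.4958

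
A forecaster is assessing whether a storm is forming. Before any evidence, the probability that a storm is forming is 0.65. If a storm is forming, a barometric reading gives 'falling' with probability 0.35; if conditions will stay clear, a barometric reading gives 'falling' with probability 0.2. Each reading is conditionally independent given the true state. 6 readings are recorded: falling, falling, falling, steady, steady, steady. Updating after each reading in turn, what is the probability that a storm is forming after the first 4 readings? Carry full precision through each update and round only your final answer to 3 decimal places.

Apply Bayes' rule sequentially, carrying P(storm) forward.
After 'falling': P(storm) = 0.35·0.6500 / (0.35·0.6500 + 0.2·0.3500) ≈ 0.7647
After 'falling': P(storm) = 0.35·0.7647 / (0.35·0.7647 + 0.2·0.2353) ≈ 0.8505
After 'falling': P(storm) = 0.35·0.8505 / (0.35·0.8505 + 0.2·0.1495) ≈ 0.9087
After 'steady': P(storm) = 0.65·0.9087 / (0.65·0.9087 + 0.8·0.0913) ≈ 0.8900

0.890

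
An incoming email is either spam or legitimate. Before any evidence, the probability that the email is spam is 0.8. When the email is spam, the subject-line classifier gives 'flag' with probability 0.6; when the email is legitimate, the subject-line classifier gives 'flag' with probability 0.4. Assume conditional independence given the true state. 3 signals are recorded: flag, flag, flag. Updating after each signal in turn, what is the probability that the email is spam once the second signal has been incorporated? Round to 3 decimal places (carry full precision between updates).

After 'flag': P(spam) = 0.6·0.8000 / (0.6·0.8000 + 0.4·0.2000) ≈ 0.8571
After 'flag': P(spam) = 0.6·0.8571 / (0.6·0.8571 + 0.4·0.1429) ≈ 0.9000

0.900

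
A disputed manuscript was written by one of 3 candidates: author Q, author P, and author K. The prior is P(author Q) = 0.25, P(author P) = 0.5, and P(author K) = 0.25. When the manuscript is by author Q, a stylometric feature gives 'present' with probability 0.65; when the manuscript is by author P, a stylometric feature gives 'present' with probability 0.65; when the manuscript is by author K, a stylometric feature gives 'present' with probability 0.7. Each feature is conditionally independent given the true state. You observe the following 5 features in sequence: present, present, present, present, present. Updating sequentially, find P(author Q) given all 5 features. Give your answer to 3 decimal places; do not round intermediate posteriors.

Apply Bayes' rule sequentially, carrying P(author Q) forward.
After 'present': normaliser = 0.65·0.2500 + 0.65·0.5000 + 0.7·0.2500; P(author Q) ≈ 0.2453, P(author P) ≈ 0.4906, P(author K) ≈ 0.2642
After 'present': normaliser = 0.65·0.2453 + 0.65·0.4906 + 0.7·0.2642; P(author Q) ≈ 0.2404, P(author P) ≈ 0.4808, P(author K) ≈ 0.2788
After 'present': normaliser = 0.65·0.2404 + 0.65·0.4808 + 0.7·0.2788; P(author Q) ≈ 0.2354, P(author P) ≈ 0.4707, P(author K) ≈ 0.2939
After 'present': normaliser = 0.65·0.2354 + 0.65·0.4707 + 0.7·0.2939; P(author Q) ≈ 0.2301, P(author P) ≈ 0.4603, P(author K) ≈ 0.3096
After 'present': normaliser = 0.65·0.2301 + 0.65·0.4603 + 0.7·0.3096; P(author Q) ≈ 0.2248, P(author P) ≈ 0.4496, P(author K) ≈ 0.3256

0.225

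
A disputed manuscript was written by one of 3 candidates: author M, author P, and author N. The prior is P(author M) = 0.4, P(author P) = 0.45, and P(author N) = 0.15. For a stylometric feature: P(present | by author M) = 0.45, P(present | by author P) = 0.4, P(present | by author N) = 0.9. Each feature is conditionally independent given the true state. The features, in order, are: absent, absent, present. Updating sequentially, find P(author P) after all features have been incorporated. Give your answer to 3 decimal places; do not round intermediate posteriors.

0.537

After 'absent': normaliser = 0.55·0.4000 + 0.6·0.4500 + 0.1·0.1500; P(author M) ≈ 0.4356, P(author P) ≈ 0.5347, P(author N) ≈ 0.0297
After 'absent': normaliser = 0.55·0.4356 + 0.6·0.5347 + 0.1·0.0297; P(author M) ≈ 0.4253, P(author P) ≈ 0.5694, P(author N) ≈ 0.0053
After 'present': normaliser = 0.45·0.4253 + 0.4·0.5694 + 0.9·0.0053; P(author M) ≈ 0.4515, P(author P) ≈ 0.5373, P(author N) ≈ 0.0112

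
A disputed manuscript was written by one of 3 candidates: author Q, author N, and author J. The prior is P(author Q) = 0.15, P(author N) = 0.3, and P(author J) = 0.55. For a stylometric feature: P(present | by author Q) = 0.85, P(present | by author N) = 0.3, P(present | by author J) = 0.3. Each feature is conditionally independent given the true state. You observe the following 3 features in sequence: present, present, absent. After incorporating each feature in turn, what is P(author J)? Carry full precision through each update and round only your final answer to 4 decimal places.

0.4964

Each posterior becomes the prior for the next update.
After 'present': normaliser = 0.85·0.1500 + 0.3·0.3000 + 0.3·0.5500; P(author Q) ≈ 0.3333, P(author N) ≈ 0.2353, P(author J) ≈ 0.4314
After 'present': normaliser = 0.85·0.3333 + 0.3·0.2353 + 0.3·0.4314; P(author Q) ≈ 0.5862, P(author N) ≈ 0.1460, P(author J) ≈ 0.2677
After 'absent': normaliser = 0.15·0.5862 + 0.7·0.1460 + 0.7·0.2677; P(author Q) ≈ 0.2329, P(author N) ≈ 0.2707, P(author J) ≈ 0.4964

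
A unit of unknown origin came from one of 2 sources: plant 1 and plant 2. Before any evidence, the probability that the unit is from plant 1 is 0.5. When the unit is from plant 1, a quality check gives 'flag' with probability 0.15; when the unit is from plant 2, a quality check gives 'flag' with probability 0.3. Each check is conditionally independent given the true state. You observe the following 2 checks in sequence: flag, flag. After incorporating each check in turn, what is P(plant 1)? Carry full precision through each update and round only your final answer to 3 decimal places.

After 'flag': P(plant 1) = 0.15·0.5000 / (0.15·0.5000 + 0.3·0.5000) ≈ 0.3333
After 'flag': P(plant 1) = 0.15·0.3333 / (0.15·0.3333 + 0.3·0.6667) ≈ 0.2000

0.200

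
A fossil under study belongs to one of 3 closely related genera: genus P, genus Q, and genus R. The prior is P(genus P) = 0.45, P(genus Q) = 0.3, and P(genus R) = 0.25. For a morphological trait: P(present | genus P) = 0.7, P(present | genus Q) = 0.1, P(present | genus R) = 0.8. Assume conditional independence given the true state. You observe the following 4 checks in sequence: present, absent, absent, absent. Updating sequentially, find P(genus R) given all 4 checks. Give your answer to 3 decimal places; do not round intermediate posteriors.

After 'present': normaliser = 0.7·0.4500 + 0.1·0.3000 + 0.8·0.2500; P(genus P) ≈ 0.5780, P(genus Q) ≈ 0.0550, P(genus R) ≈ 0.3670
After 'absent': normaliser = 0.3·0.5780 + 0.9·0.0550 + 0.2·0.3670; P(genus P) ≈ 0.5851, P(genus Q) ≈ 0.1672, P(genus R) ≈ 0.2477
After 'absent': normaliser = 0.3·0.5851 + 0.9·0.1672 + 0.2·0.2477; P(genus P) ≈ 0.4674, P(genus Q) ≈ 0.4007, P(genus R) ≈ 0.1319
After 'absent': normaliser = 0.3·0.4674 + 0.9·0.4007 + 0.2·0.1319; P(genus P) ≈ 0.2660, P(genus Q) ≈ 0.6840, P(genus R) ≈ 0.0500

0.050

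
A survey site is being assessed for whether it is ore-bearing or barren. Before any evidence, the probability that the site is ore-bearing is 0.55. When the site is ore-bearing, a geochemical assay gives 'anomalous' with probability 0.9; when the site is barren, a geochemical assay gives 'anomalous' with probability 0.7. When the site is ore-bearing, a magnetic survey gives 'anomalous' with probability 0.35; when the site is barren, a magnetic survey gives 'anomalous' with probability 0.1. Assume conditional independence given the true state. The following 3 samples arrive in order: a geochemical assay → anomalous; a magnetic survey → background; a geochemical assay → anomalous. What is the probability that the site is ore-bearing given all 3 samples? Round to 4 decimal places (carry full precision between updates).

0.5934

After a geochemical assay='anomalous': P(ore) = 0.9·0.5500 / (0.9·0.5500 + 0.7·0.4500) ≈ 0.6111
After a magnetic survey='background': P(ore) = 0.65·0.6111 / (0.65·0.6111 + 0.9·0.3889) ≈ 0.5316
After a geochemical assay='anomalous': P(ore) = 0.9·0.5316 / (0.9·0.5316 + 0.7·0.4684) ≈ 0.5934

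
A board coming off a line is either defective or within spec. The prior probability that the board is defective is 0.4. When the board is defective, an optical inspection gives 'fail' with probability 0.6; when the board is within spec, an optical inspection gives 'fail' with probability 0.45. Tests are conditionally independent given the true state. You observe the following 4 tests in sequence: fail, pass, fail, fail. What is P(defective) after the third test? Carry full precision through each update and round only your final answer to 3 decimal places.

0.463

After 'fail': P(defective) = 0.6·0.4000 / (0.6·0.4000 + 0.45·0.6000) ≈ 0.4706
After 'pass': P(defective) = 0.4·0.4706 / (0.4·0.4706 + 0.55·0.5294) ≈ 0.3926
After 'fail': P(defective) = 0.6·0.3926 / (0.6·0.3926 + 0.45·0.6074) ≈ 0.4629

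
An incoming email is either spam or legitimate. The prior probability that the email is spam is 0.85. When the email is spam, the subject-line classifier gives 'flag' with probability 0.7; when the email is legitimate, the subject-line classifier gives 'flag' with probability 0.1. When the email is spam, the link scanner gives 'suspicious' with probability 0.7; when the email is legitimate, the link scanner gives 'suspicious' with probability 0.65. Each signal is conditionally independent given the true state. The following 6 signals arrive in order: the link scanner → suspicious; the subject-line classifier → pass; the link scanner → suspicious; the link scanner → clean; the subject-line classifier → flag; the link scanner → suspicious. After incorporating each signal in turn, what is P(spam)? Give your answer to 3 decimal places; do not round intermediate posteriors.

0.934

Each posterior becomes the prior for the next update.
After the link scanner='suspicious': P(spam) = 0.7·0.8500 / (0.7·0.8500 + 0.65·0.1500) ≈ 0.8592
After the subject-line classifier='pass': P(spam) = 0.3·0.8592 / (0.3·0.8592 + 0.9·0.1408) ≈ 0.6704
After the link scanner='suspicious': P(spam) = 0.7·0.6704 / (0.7·0.6704 + 0.65·0.3296) ≈ 0.6866
After the link scanner='clean': P(spam) = 0.3·0.6866 / (0.3·0.6866 + 0.35·0.3134) ≈ 0.6525
After the subject-line classifier='flag': P(spam) = 0.7·0.6525 / (0.7·0.6525 + 0.1·0.3475) ≈ 0.9293
After the link scanner='suspicious': P(spam) = 0.7·0.9293 / (0.7·0.9293 + 0.65·0.0707) ≈ 0.9340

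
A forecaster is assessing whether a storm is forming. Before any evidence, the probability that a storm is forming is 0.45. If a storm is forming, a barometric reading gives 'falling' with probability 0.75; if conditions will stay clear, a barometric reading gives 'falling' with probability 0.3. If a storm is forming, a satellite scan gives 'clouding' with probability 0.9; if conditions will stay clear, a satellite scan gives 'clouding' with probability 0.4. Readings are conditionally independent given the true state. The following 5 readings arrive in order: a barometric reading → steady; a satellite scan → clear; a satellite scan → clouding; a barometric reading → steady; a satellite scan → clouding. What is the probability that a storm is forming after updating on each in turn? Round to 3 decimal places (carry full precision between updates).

Apply Bayes' rule sequentially, carrying P(storm) forward.
After a barometric reading='steady': P(storm) = 0.25·0.4500 / (0.25·0.4500 + 0.7·0.5500) ≈ 0.2261
After a satellite scan='clear': P(storm) = 0.1·0.2261 / (0.1·0.2261 + 0.6·0.7739) ≈ 0.0464
After a satellite scan='clouding': P(storm) = 0.9·0.0464 / (0.9·0.0464 + 0.4·0.9536) ≈ 0.0988
After a barometric reading='steady': P(storm) = 0.25·0.0988 / (0.25·0.0988 + 0.7·0.9012) ≈ 0.0377
After a satellite scan='clouding': P(storm) = 0.9·0.0377 / (0.9·0.0377 + 0.4·0.9623) ≈ 0.0809

0.081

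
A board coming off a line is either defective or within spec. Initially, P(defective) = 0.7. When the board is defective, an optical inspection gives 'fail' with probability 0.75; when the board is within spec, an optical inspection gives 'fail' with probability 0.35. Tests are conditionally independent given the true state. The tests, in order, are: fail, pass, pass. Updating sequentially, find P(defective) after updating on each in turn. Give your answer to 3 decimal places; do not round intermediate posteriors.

0.425

Each posterior becomes the prior for the next update.
After 'fail': P(defective) = 0.75·0.7000 / (0.75·0.7000 + 0.35·0.3000) ≈ 0.8333
After 'pass': P(defective) = 0.25·0.8333 / (0.25·0.8333 + 0.65·0.1667) ≈ 0.6579
After 'pass': P(defective) = 0.25·0.6579 / (0.25·0.6579 + 0.65·0.3421) ≈ 0.4252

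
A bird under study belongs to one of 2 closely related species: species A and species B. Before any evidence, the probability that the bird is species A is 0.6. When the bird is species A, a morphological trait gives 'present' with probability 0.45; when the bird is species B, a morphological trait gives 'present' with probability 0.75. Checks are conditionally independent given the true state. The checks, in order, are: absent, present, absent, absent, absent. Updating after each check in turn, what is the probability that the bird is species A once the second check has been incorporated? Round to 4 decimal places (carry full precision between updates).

0.6644

Apply Bayes' rule sequentially, carrying P(species A) forward.
After 'absent': P(species A) = 0.55·0.6000 / (0.55·0.6000 + 0.25·0.4000) ≈ 0.7674
After 'present': P(species A) = 0.45·0.7674 / (0.45·0.7674 + 0.75·0.2326) ≈ 0.6644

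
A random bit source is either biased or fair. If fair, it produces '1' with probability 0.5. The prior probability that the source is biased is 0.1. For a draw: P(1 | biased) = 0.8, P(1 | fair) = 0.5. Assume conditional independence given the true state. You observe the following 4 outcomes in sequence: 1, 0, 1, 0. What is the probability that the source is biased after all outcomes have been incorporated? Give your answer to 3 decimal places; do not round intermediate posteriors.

After '1': P(biased) = 0.8·0.1000 / (0.8·0.1000 + 0.5·0.9000) ≈ 0.1509
After '0': P(biased) = 0.2·0.1509 / (0.2·0.1509 + 0.5·0.8491) ≈ 0.0664
After '1': P(biased) = 0.8·0.0664 / (0.8·0.0664 + 0.5·0.9336) ≈ 0.1022
After '0': P(biased) = 0.2·0.1022 / (0.2·0.1022 + 0.5·0.8978) ≈ 0.0435

0.044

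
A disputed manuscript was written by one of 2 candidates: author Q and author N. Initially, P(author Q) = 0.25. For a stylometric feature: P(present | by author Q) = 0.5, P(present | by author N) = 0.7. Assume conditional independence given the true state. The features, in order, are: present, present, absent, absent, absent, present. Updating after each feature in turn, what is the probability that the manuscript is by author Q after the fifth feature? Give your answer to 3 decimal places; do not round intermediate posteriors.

0.441

After 'present': P(author Q) = 0.5·0.2500 / (0.5·0.2500 + 0.7·0.7500) ≈ 0.1923
After 'present': P(author Q) = 0.5·0.1923 / (0.5·0.1923 + 0.7·0.8077) ≈ 0.1453
After 'absent': P(author Q) = 0.5·0.1453 / (0.5·0.1453 + 0.3·0.8547) ≈ 0.2208
After 'absent': P(author Q) = 0.5·0.2208 / (0.5·0.2208 + 0.3·0.7792) ≈ 0.3208
After 'absent': P(author Q) = 0.5·0.3208 / (0.5·0.3208 + 0.3·0.6792) ≈ 0.4405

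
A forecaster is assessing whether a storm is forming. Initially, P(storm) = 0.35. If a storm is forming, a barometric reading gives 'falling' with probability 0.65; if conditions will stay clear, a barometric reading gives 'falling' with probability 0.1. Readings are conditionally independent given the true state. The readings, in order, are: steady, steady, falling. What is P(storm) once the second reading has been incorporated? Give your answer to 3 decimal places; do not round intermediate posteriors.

0.075

After 'steady': P(storm) = 0.35·0.3500 / (0.35·0.3500 + 0.9·0.6500) ≈ 0.1731
After 'steady': P(storm) = 0.35·0.1731 / (0.35·0.1731 + 0.9·0.8269) ≈ 0.0753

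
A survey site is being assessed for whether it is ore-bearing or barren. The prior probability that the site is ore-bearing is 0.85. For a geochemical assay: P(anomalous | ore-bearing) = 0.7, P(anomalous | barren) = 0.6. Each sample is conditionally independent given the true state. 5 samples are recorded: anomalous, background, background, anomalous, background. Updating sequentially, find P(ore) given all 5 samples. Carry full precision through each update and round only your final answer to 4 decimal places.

After 'anomalous': P(ore) = 0.7·0.8500 / (0.7·0.8500 + 0.6·0.1500) ≈ 0.8686
After 'background': P(ore) = 0.3·0.8686 / (0.3·0.8686 + 0.4·0.1314) ≈ 0.8322
After 'background': P(ore) = 0.3·0.8322 / (0.3·0.8322 + 0.4·0.1678) ≈ 0.7881
After 'anomalous': P(ore) = 0.7·0.7881 / (0.7·0.7881 + 0.6·0.2119) ≈ 0.8127
After 'background': P(ore) = 0.3·0.8127 / (0.3·0.8127 + 0.4·0.1873) ≈ 0.7649

0.7649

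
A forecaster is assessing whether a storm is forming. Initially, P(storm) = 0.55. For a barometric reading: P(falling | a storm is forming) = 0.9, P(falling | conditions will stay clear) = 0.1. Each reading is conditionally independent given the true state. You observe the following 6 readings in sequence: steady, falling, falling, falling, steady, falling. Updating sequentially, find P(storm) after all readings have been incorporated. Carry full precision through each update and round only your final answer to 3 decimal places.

Apply Bayes' rule sequentially, carrying P(storm) forward.
After 'steady': P(storm) = 0.1·0.5500 / (0.1·0.5500 + 0.9·0.4500) ≈ 0.1196
After 'falling': P(storm) = 0.9·0.1196 / (0.9·0.1196 + 0.1·0.8804) ≈ 0.5500
After 'falling': P(storm) = 0.9·0.5500 / (0.9·0.5500 + 0.1·0.4500) ≈ 0.9167
After 'falling': P(storm) = 0.9·0.9167 / (0.9·0.9167 + 0.1·0.0833) ≈ 0.9900
After 'steady': P(storm) = 0.1·0.9900 / (0.1·0.9900 + 0.9·0.0100) ≈ 0.9167
After 'falling': P(storm) = 0.9·0.9167 / (0.9·0.9167 + 0.1·0.0833) ≈ 0.9900

0.990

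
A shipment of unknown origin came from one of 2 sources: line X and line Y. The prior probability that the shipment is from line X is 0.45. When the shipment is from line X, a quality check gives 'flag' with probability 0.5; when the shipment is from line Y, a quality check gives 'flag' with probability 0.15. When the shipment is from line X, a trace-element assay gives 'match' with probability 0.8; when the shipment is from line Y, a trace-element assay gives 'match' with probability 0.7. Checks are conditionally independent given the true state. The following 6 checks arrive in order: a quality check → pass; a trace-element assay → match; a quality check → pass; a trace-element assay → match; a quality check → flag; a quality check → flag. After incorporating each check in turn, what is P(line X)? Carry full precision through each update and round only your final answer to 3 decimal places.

0.804

After a quality check='pass': P(line X) = 0.5·0.4500 / (0.5·0.4500 + 0.85·0.5500) ≈ 0.3249
After a trace-element assay='match': P(line X) = 0.8·0.3249 / (0.8·0.3249 + 0.7·0.6751) ≈ 0.3549
After a quality check='pass': P(line X) = 0.5·0.3549 / (0.5·0.3549 + 0.85·0.6451) ≈ 0.2445
After a trace-element assay='match': P(line X) = 0.8·0.2445 / (0.8·0.2445 + 0.7·0.7555) ≈ 0.2700
After a quality check='flag': P(line X) = 0.5·0.2700 / (0.5·0.2700 + 0.15·0.7300) ≈ 0.5521
After a quality check='flag': P(line X) = 0.5·0.5521 / (0.5·0.5521 + 0.15·0.4479) ≈ 0.8043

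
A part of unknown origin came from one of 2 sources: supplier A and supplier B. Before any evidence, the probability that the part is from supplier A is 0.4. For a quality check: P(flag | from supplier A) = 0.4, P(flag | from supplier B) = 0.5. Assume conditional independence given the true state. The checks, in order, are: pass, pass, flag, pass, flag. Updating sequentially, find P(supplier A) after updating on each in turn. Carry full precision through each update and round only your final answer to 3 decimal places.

0.424

Each posterior becomes the prior for the next update.
After 'pass': P(supplier A) = 0.6·0.4000 / (0.6·0.4000 + 0.5·0.6000) ≈ 0.4444
After 'pass': P(supplier A) = 0.6·0.4444 / (0.6·0.4444 + 0.5·0.5556) ≈ 0.4898
After 'flag': P(supplier A) = 0.4·0.4898 / (0.4·0.4898 + 0.5·0.5102) ≈ 0.4344
After 'pass': P(supplier A) = 0.6·0.4344 / (0.6·0.4344 + 0.5·0.5656) ≈ 0.4796
After 'flag': P(supplier A) = 0.4·0.4796 / (0.4·0.4796 + 0.5·0.5204) ≈ 0.4244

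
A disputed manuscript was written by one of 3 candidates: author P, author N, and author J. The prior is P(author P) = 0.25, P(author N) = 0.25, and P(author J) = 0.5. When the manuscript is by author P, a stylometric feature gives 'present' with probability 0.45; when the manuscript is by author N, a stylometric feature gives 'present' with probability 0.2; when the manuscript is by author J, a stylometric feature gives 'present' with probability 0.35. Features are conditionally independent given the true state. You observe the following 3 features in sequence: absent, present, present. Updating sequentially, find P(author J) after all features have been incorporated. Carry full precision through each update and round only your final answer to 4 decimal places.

Each posterior becomes the prior for the next update.
After 'absent': normaliser = 0.55·0.2500 + 0.8·0.2500 + 0.65·0.5000; P(author P) ≈ 0.2075, P(author N) ≈ 0.3019, P(author J) ≈ 0.4906
After 'present': normaliser = 0.45·0.2075 + 0.2·0.3019 + 0.35·0.4906; P(author P) ≈ 0.2870, P(author N) ≈ 0.1855, P(author J) ≈ 0.5275
After 'present': normaliser = 0.45·0.2870 + 0.2·0.1855 + 0.35·0.5275; P(author P) ≈ 0.3680, P(author N) ≈ 0.1057, P(author J) ≈ 0.5262

0.5262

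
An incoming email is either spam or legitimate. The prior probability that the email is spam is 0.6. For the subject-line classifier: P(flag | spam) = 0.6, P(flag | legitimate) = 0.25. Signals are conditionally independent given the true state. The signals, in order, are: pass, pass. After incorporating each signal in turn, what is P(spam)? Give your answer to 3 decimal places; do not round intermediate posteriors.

0.299

Each posterior becomes the prior for the next update.
After 'pass': P(spam) = 0.4·0.6000 / (0.4·0.6000 + 0.75·0.4000) ≈ 0.4444
After 'pass': P(spam) = 0.4·0.4444 / (0.4·0.4444 + 0.75·0.5556) ≈ 0.2991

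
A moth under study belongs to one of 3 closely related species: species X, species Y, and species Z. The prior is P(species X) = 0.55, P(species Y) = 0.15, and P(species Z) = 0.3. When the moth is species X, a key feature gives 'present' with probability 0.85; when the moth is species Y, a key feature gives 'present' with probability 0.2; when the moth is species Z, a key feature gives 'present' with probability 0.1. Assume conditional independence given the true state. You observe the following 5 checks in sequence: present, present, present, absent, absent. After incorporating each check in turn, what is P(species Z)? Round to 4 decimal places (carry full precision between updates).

After 'present': normaliser = 0.85·0.5500 + 0.2·0.1500 + 0.1·0.3000; P(species X) ≈ 0.8863, P(species Y) ≈ 0.0569, P(species Z) ≈ 0.0569
After 'present': normaliser = 0.85·0.8863 + 0.2·0.0569 + 0.1·0.0569; P(species X) ≈ 0.9779, P(species Y) ≈ 0.0148, P(species Z) ≈ 0.0074
After 'present': normaliser = 0.85·0.9779 + 0.2·0.0148 + 0.1·0.0074; P(species X) ≈ 0.9956, P(species Y) ≈ 0.0035, P(species Z) ≈ 0.0009
After 'absent': normaliser = 0.15·0.9956 + 0.8·0.0035 + 0.9·0.0009; P(species X) ≈ 0.9763, P(species Y) ≈ 0.0185, P(species Z) ≈ 0.0052
After 'absent': normaliser = 0.15·0.9763 + 0.8·0.0185 + 0.9·0.0052; P(species X) ≈ 0.8826, P(species Y) ≈ 0.0892, P(species Z) ≈ 0.0282

0.0282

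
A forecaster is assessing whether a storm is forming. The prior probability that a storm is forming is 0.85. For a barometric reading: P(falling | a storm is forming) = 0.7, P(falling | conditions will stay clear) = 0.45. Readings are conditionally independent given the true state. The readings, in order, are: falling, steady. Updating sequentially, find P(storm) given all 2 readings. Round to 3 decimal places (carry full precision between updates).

After 'falling': P(storm) = 0.7·0.8500 / (0.7·0.8500 + 0.45·0.1500) ≈ 0.8981
After 'steady': P(storm) = 0.3·0.8981 / (0.3·0.8981 + 0.55·0.1019) ≈ 0.8278

0.828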